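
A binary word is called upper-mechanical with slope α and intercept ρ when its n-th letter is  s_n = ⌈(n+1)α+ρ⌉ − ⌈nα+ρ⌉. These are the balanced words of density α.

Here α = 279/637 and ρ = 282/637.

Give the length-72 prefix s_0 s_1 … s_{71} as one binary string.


n=0: ⌈(1·279+282)/637⌉ − ⌈(0·279+282)/637⌉ = ⌈561/637⌉ − ⌈282/637⌉ = 1 − 1 = 0
n=1: ⌈(2·279+282)/637⌉ − ⌈(1·279+282)/637⌉ = ⌈840/637⌉ − ⌈561/637⌉ = 2 − 1 = 1
n=2: ⌈(3·279+282)/637⌉ − ⌈(2·279+282)/637⌉ = ⌈1119/637⌉ − ⌈840/637⌉ = 2 − 2 = 0
n=3: ⌈(4·279+282)/637⌉ − ⌈(3·279+282)/637⌉ = ⌈1398/637⌉ − ⌈1119/637⌉ = 3 − 2 = 1
n=4: ⌈(5·279+282)/637⌉ − ⌈(4·279+282)/637⌉ = ⌈1677/637⌉ − ⌈1398/637⌉ = 3 − 3 = 0
n=5: ⌈(6·279+282)/637⌉ − ⌈(5·279+282)/637⌉ = ⌈1956/637⌉ − ⌈1677/637⌉ = 4 − 3 = 1
n=6: ⌈(7·279+282)/637⌉ − ⌈(6·279+282)/637⌉ = ⌈2235/637⌉ − ⌈1956/637⌉ = 4 − 4 = 0
n=7: ⌈(8·279+282)/637⌉ − ⌈(7·279+282)/637⌉ = ⌈2514/637⌉ − ⌈2235/637⌉ = 4 − 4 = 0
n=8: ⌈(9·279+282)/637⌉ − ⌈(8·279+282)/637⌉ = ⌈2793/637⌉ − ⌈2514/637⌉ = 5 − 4 = 1
n=9: ⌈(10·279+282)/637⌉ − ⌈(9·279+282)/637⌉ = ⌈3072/637⌉ − ⌈2793/637⌉ = 5 − 5 = 0
n=10: ⌈(11·279+282)/637⌉ − ⌈(10·279+282)/637⌉ = ⌈3351/637⌉ − ⌈3072/637⌉ = 6 − 5 = 1
n=11: ⌈(12·279+282)/637⌉ − ⌈(11·279+282)/637⌉ = ⌈3630/637⌉ − ⌈3351/637⌉ = 6 − 6 = 0
n=12: ⌈(13·279+282)/637⌉ − ⌈(12·279+282)/637⌉ = ⌈3909/637⌉ − ⌈3630/637⌉ = 7 − 6 = 1
n=13: ⌈(14·279+282)/637⌉ − ⌈(13·279+282)/637⌉ = ⌈4188/637⌉ − ⌈3909/637⌉ = 7 − 7 = 0
n=14: ⌈(15·279+282)/637⌉ − ⌈(14·279+282)/637⌉ = ⌈4467/637⌉ − ⌈4188/637⌉ = 8 − 7 = 1
n=15: ⌈(16·279+282)/637⌉ − ⌈(15·279+282)/637⌉ = ⌈4746/637⌉ − ⌈4467/637⌉ = 8 − 8 = 0
n=16: ⌈(17·279+282)/637⌉ − ⌈(16·279+282)/637⌉ = ⌈5025/637⌉ − ⌈4746/637⌉ = 8 − 8 = 0
n=17: ⌈(18·279+282)/637⌉ − ⌈(17·279+282)/637⌉ = ⌈5304/637⌉ − ⌈5025/637⌉ = 9 − 8 = 1
n=18: ⌈(19·279+282)/637⌉ − ⌈(18·279+282)/637⌉ = ⌈5583/637⌉ − ⌈5304/637⌉ = 9 − 9 = 0
n=19: ⌈(20·279+282)/637⌉ − ⌈(19·279+282)/637⌉ = ⌈5862/637⌉ − ⌈5583/637⌉ = 10 − 9 = 1
n=20: ⌈(21·279+282)/637⌉ − ⌈(20·279+282)/637⌉ = ⌈6141/637⌉ − ⌈5862/637⌉ = 10 − 10 = 0
n=21: ⌈(22·279+282)/637⌉ − ⌈(21·279+282)/637⌉ = ⌈6420/637⌉ − ⌈6141/637⌉ = 11 − 10 = 1
n=22: ⌈(23·279+282)/637⌉ − ⌈(22·279+282)/637⌉ = ⌈6699/637⌉ − ⌈6420/637⌉ = 11 − 11 = 0
n=23: ⌈(24·279+282)/637⌉ − ⌈(23·279+282)/637⌉ = ⌈6978/637⌉ − ⌈6699/637⌉ = 11 − 11 = 0
n=24: ⌈(25·279+282)/637⌉ − ⌈(24·279+282)/637⌉ = ⌈7257/637⌉ − ⌈6978/637⌉ = 12 − 11 = 1
n=25: ⌈(26·279+282)/637⌉ − ⌈(25·279+282)/637⌉ = ⌈7536/637⌉ − ⌈7257/637⌉ = 12 − 12 = 0
n=26: ⌈(27·279+282)/637⌉ − ⌈(26·279+282)/637⌉ = ⌈7815/637⌉ − ⌈7536/637⌉ = 13 − 12 = 1
n=27: ⌈(28·279+282)/637⌉ − ⌈(27·279+282)/637⌉ = ⌈8094/637⌉ − ⌈7815/637⌉ = 13 − 13 = 0
n=28: ⌈(29·279+282)/637⌉ − ⌈(28·279+282)/637⌉ = ⌈8373/637⌉ − ⌈8094/637⌉ = 14 − 13 = 1
n=29: ⌈(30·279+282)/637⌉ − ⌈(29·279+282)/637⌉ = ⌈8652/637⌉ − ⌈8373/637⌉ = 14 − 14 = 0
n=30: ⌈(31·279+282)/637⌉ − ⌈(30·279+282)/637⌉ = ⌈8931/637⌉ − ⌈8652/637⌉ = 15 − 14 = 1
n=31: ⌈(32·279+282)/637⌉ − ⌈(31·279+282)/637⌉ = ⌈9210/637⌉ − ⌈8931/637⌉ = 15 − 15 = 0
n=32: ⌈(33·279+282)/637⌉ − ⌈(32·279+282)/637⌉ = ⌈9489/637⌉ − ⌈9210/637⌉ = 15 − 15 = 0
n=33: ⌈(34·279+282)/637⌉ − ⌈(33·279+282)/637⌉ = ⌈9768/637⌉ − ⌈9489/637⌉ = 16 − 15 = 1
n=34: ⌈(35·279+282)/637⌉ − ⌈(34·279+282)/637⌉ = ⌈10047/637⌉ − ⌈9768/637⌉ = 16 − 16 = 0
n=35: ⌈(36·279+282)/637⌉ − ⌈(35·279+282)/637⌉ = ⌈10326/637⌉ − ⌈10047/637⌉ = 17 − 16 = 1
n=36: ⌈(37·279+282)/637⌉ − ⌈(36·279+282)/637⌉ = ⌈10605/637⌉ − ⌈10326/637⌉ = 17 − 17 = 0
n=37: ⌈(38·279+282)/637⌉ − ⌈(37·279+282)/637⌉ = ⌈10884/637⌉ − ⌈10605/637⌉ = 18 − 17 = 1
n=38: ⌈(39·279+282)/637⌉ − ⌈(38·279+282)/637⌉ = ⌈11163/637⌉ − ⌈10884/637⌉ = 18 − 18 = 0
n=39: ⌈(40·279+282)/637⌉ − ⌈(39·279+282)/637⌉ = ⌈11442/637⌉ − ⌈11163/637⌉ = 18 − 18 = 0
n=40: ⌈(41·279+282)/637⌉ − ⌈(40·279+282)/637⌉ = ⌈11721/637⌉ − ⌈11442/637⌉ = 19 − 18 = 1
n=41: ⌈(42·279+282)/637⌉ − ⌈(41·279+282)/637⌉ = ⌈12000/637⌉ − ⌈11721/637⌉ = 19 − 19 = 0
n=42: ⌈(43·279+282)/637⌉ − ⌈(42·279+282)/637⌉ = ⌈12279/637⌉ − ⌈12000/637⌉ = 20 − 19 = 1
n=43: ⌈(44·279+282)/637⌉ − ⌈(43·279+282)/637⌉ = ⌈12558/637⌉ − ⌈12279/637⌉ = 20 − 20 = 0
n=44: ⌈(45·279+282)/637⌉ − ⌈(44·279+282)/637⌉ = ⌈12837/637⌉ − ⌈12558/637⌉ = 21 − 20 = 1
n=45: ⌈(46·279+282)/637⌉ − ⌈(45·279+282)/637⌉ = ⌈13116/637⌉ − ⌈12837/637⌉ = 21 − 21 = 0
n=46: ⌈(47·279+282)/637⌉ − ⌈(46·279+282)/637⌉ = ⌈13395/637⌉ − ⌈13116/637⌉ = 22 − 21 = 1
n=47: ⌈(48·279+282)/637⌉ − ⌈(47·279+282)/637⌉ = ⌈13674/637⌉ − ⌈13395/637⌉ = 22 − 22 = 0
n=48: ⌈(49·279+282)/637⌉ − ⌈(48·279+282)/637⌉ = ⌈13953/637⌉ − ⌈13674/637⌉ = 22 − 22 = 0
n=49: ⌈(50·279+282)/637⌉ − ⌈(49·279+282)/637⌉ = ⌈14232/637⌉ − ⌈13953/637⌉ = 23 − 22 = 1
n=50: ⌈(51·279+282)/637⌉ − ⌈(50·279+282)/637⌉ = ⌈14511/637⌉ − ⌈14232/637⌉ = 23 − 23 = 0
n=51: ⌈(52·279+282)/637⌉ − ⌈(51·279+282)/637⌉ = ⌈14790/637⌉ − ⌈14511/637⌉ = 24 − 23 = 1
n=52: ⌈(53·279+282)/637⌉ − ⌈(52·279+282)/637⌉ = ⌈15069/637⌉ − ⌈14790/637⌉ = 24 − 24 = 0
n=53: ⌈(54·279+282)/637⌉ − ⌈(53·279+282)/637⌉ = ⌈15348/637⌉ − ⌈15069/637⌉ = 25 − 24 = 1
n=54: ⌈(55·279+282)/637⌉ − ⌈(54·279+282)/637⌉ = ⌈15627/637⌉ − ⌈15348/637⌉ = 25 − 25 = 0
n=55: ⌈(56·279+282)/637⌉ − ⌈(55·279+282)/637⌉ = ⌈15906/637⌉ − ⌈15627/637⌉ = 25 − 25 = 0
n=56: ⌈(57·279+282)/637⌉ − ⌈(56·279+282)/637⌉ = ⌈16185/637⌉ − ⌈15906/637⌉ = 26 − 25 = 1
n=57: ⌈(58·279+282)/637⌉ − ⌈(57·279+282)/637⌉ = ⌈16464/637⌉ − ⌈16185/637⌉ = 26 − 26 = 0
n=58: ⌈(59·279+282)/637⌉ − ⌈(58·279+282)/637⌉ = ⌈16743/637⌉ − ⌈16464/637⌉ = 27 − 26 = 1
n=59: ⌈(60·279+282)/637⌉ − ⌈(59·279+282)/637⌉ = ⌈17022/637⌉ − ⌈16743/637⌉ = 27 − 27 = 0
n=60: ⌈(61·279+282)/637⌉ − ⌈(60·279+282)/637⌉ = ⌈17301/637⌉ − ⌈17022/637⌉ = 28 − 27 = 1
n=61: ⌈(62·279+282)/637⌉ − ⌈(61·279+282)/637⌉ = ⌈17580/637⌉ − ⌈17301/637⌉ = 28 − 28 = 0
n=62: ⌈(63·279+282)/637⌉ − ⌈(62·279+282)/637⌉ = ⌈17859/637⌉ − ⌈17580/637⌉ = 29 − 28 = 1
n=63: ⌈(64·279+282)/637⌉ − ⌈(63·279+282)/637⌉ = ⌈18138/637⌉ − ⌈17859/637⌉ = 29 − 29 = 0
n=64: ⌈(65·279+282)/637⌉ − ⌈(64·279+282)/637⌉ = ⌈18417/637⌉ − ⌈18138/637⌉ = 29 − 29 = 0
n=65: ⌈(66·279+282)/637⌉ − ⌈(65·279+282)/637⌉ = ⌈18696/637⌉ − ⌈18417/637⌉ = 30 − 29 = 1
n=66: ⌈(67·279+282)/637⌉ − ⌈(66·279+282)/637⌉ = ⌈18975/637⌉ − ⌈18696/637⌉ = 30 − 30 = 0
n=67: ⌈(68·279+282)/637⌉ − ⌈(67·279+282)/637⌉ = ⌈19254/637⌉ − ⌈18975/637⌉ = 31 − 30 = 1
n=68: ⌈(69·279+282)/637⌉ − ⌈(68·279+282)/637⌉ = ⌈19533/637⌉ − ⌈19254/637⌉ = 31 − 31 = 0
n=69: ⌈(70·279+282)/637⌉ − ⌈(69·279+282)/637⌉ = ⌈19812/637⌉ − ⌈19533/637⌉ = 32 − 31 = 1
n=70: ⌈(71·279+282)/637⌉ − ⌈(70·279+282)/637⌉ = ⌈20091/637⌉ − ⌈19812/637⌉ = 32 − 32 = 0
n=71: ⌈(72·279+282)/637⌉ − ⌈(71·279+282)/637⌉ = ⌈20370/637⌉ − ⌈20091/637⌉ = 32 − 32 = 0

010101001010101001010100101010100101010010101010010101001010101001010100


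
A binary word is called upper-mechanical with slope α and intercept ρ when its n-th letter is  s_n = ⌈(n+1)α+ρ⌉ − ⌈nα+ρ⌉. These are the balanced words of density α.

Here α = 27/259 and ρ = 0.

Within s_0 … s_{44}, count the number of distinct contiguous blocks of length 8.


t_n = ⌈(n·27)/259⌉ for n = 0 … 45:
  n=0…9: ⌈0/259⌉=0 ⌈27/259⌉=1 ⌈54/259⌉=1 ⌈81/259⌉=1 ⌈108/259⌉=1 ⌈135/259⌉=1 ⌈162/259⌉=1 ⌈189/259⌉=1 ⌈216/259⌉=1 ⌈243/259⌉=1
  n=10…19: ⌈270/259⌉=2 ⌈297/259⌉=2 ⌈324/259⌉=2 ⌈351/259⌉=2 ⌈378/259⌉=2 ⌈405/259⌉=2 ⌈432/259⌉=2 ⌈459/259⌉=2 ⌈486/259⌉=2 ⌈513/259⌉=2
  n=20…29: ⌈540/259⌉=3 ⌈567/259⌉=3 ⌈594/259⌉=3 ⌈621/259⌉=3 ⌈648/259⌉=3 ⌈675/259⌉=3 ⌈702/259⌉=3 ⌈729/259⌉=3 ⌈756/259⌉=3 ⌈783/259⌉=4
  n=30…39: ⌈810/259⌉=4 ⌈837/259⌉=4 ⌈864/259⌉=4 ⌈891/259⌉=4 ⌈918/259⌉=4 ⌈945/259⌉=4 ⌈972/259⌉=4 ⌈999/259⌉=4 ⌈1026/259⌉=4 ⌈1053/259⌉=5
  n=40…45: ⌈1080/259⌉=5 ⌈1107/259⌉=5 ⌈1134/259⌉=5 ⌈1161/259⌉=5 ⌈1188/259⌉=5 ⌈1215/259⌉=5
s_n = t_(n+1) − t_n for n = 0 … 44 gives
prefix = 100000000100000000010000000010000000001000000
slide a length-8 window over [0..7] … [37..44] (38 windows); first occurrence of each distinct factor:
  [  0..  7] 10000000
  [  1..  8] 00000000
  [  2..  9] 00000001
  [  3.. 10] 00000010
  [  4.. 11] 00000100
  [  5.. 12] 00001000
  [  6.. 13] 00010000
  [  7.. 14] 00100000
  [  8.. 15] 01000000
  (the other 29 windows repeat one of these)
distinct factors: {00000000, 00000001, 00000010, 00000100, 00001000, 00010000, 00100000, 01000000, 10000000}
count = 9  (Sturmian bound for length 8 is 9)

9


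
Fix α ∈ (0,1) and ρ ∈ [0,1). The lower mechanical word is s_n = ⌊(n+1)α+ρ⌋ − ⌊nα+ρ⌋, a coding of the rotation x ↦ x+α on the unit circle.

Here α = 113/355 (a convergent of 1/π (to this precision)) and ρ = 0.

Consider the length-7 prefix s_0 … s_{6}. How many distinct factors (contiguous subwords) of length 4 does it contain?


t_n = ⌊(n·113)/355⌋ for n = 0 … 7:
  n=0…7: ⌊0/355⌋=0 ⌊113/355⌋=0 ⌊226/355⌋=0 ⌊339/355⌋=0 ⌊452/355⌋=1 ⌊565/355⌋=1 ⌊678/355⌋=1 ⌊791/355⌋=2
s_n = t_(n+1) − t_n for n = 0 … 6 gives
prefix = 0001001
slide a length-4 window over [0..3] … [3..6] (4 windows); first occurrence of each distinct factor:
  [  0..  3] 0001
  [  1..  4] 0010
  [  2..  5] 0100
  [  3..  6] 1001
distinct factors: {0001, 0010, 0100, 1001}
count = 4  (Sturmian bound for length 4 is 5)

4


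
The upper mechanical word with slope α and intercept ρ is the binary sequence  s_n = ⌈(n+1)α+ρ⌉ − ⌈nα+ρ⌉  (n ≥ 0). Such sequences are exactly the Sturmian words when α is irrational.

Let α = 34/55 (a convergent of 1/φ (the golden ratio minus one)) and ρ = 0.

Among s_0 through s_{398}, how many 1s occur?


#1s = Σ_{n=0}^{398} s_n = Σ_{n=0}^{398} (⌈(n+1)α+ρ⌉ − ⌈nα+ρ⌉)
the sum telescopes: every ⌈nα+ρ⌉ with 0 < n < 399 appears once with + and once with −, leaving ⌈399α+ρ⌉ − ⌈0·α+ρ⌉
399α + ρ = (399·34) / 55 = 13566/55
ρ = 0/55
⌈13566/55⌉ = 247,  ⌈0/55⌉ = 0
#1s = 247 − 0 = 247

247


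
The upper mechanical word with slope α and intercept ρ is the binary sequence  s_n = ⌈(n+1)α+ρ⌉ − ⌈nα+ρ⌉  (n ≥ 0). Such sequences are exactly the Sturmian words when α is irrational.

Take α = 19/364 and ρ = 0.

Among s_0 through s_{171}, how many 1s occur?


9

#1s = Σ_{n=0}^{171} s_n = Σ_{n=0}^{171} (⌈(n+1)α+ρ⌉ − ⌈nα+ρ⌉)
the sum telescopes: every ⌈nα+ρ⌉ with 0 < n < 172 appears once with + and once with −, leaving ⌈172α+ρ⌉ − ⌈0·α+ρ⌉
172α + ρ = (172·19) / 364 = 3268/364
ρ = 0/364
⌈3268/364⌉ = 9,  ⌈0/364⌉ = 0
#1s = 9 − 0 = 9


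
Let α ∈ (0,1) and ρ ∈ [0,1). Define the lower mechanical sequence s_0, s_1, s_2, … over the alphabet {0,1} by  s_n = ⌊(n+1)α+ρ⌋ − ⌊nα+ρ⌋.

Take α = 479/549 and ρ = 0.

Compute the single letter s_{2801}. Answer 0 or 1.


(n+1)α + ρ = (2802·479) / 549 = 1342158/549
nα + ρ     = (2801·479) / 549 = 1341679/549
⌊1342158/549⌋ = 2444,  ⌊1341679/549⌋ = 2443
s_{2801} = 2444 − 2443 = 1

1


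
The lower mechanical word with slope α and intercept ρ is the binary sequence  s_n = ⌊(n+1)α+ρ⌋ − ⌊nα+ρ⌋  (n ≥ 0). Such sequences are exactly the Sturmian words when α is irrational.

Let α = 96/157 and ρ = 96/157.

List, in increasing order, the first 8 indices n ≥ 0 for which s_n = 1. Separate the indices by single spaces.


0 2 3 5 7 8 10 12

n=0: ⌊192/157⌋−⌊96/157⌋ = 1−0 = 1  ← one
n=1: ⌊288/157⌋−⌊192/157⌋ = 1−1 = 0
n=2: ⌊384/157⌋−⌊288/157⌋ = 2−1 = 1  ← one
n=3: ⌊480/157⌋−⌊384/157⌋ = 3−2 = 1  ← one
n=4: ⌊576/157⌋−⌊480/157⌋ = 3−3 = 0
n=5: ⌊672/157⌋−⌊576/157⌋ = 4−3 = 1  ← one
n=6: ⌊768/157⌋−⌊672/157⌋ = 4−4 = 0
n=7: ⌊864/157⌋−⌊768/157⌋ = 5−4 = 1  ← one
n=8: ⌊960/157⌋−⌊864/157⌋ = 6−5 = 1  ← one
n=9: ⌊1056/157⌋−⌊960/157⌋ = 6−6 = 0
n=10: ⌊1152/157⌋−⌊1056/157⌋ = 7−6 = 1  ← one
n=11: ⌊1248/157⌋−⌊1152/157⌋ = 7−7 = 0
n=12: ⌊1344/157⌋−⌊1248/157⌋ = 8−7 = 1  ← one
positions of the first 8 ones: 0 2 3 5 7 8 10 12


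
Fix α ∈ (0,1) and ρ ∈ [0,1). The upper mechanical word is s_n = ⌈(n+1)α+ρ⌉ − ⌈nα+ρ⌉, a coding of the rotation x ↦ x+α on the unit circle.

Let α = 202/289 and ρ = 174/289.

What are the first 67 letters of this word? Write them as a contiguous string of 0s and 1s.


n=0: ⌈(1·202+174)/289⌉ − ⌈(0·202+174)/289⌉ = ⌈376/289⌉ − ⌈174/289⌉ = 2 − 1 = 1
n=1: ⌈(2·202+174)/289⌉ − ⌈(1·202+174)/289⌉ = ⌈578/289⌉ − ⌈376/289⌉ = 2 − 2 = 0
n=2: ⌈(3·202+174)/289⌉ − ⌈(2·202+174)/289⌉ = ⌈780/289⌉ − ⌈578/289⌉ = 3 − 2 = 1
n=3: ⌈(4·202+174)/289⌉ − ⌈(3·202+174)/289⌉ = ⌈982/289⌉ − ⌈780/289⌉ = 4 − 3 = 1
n=4: ⌈(5·202+174)/289⌉ − ⌈(4·202+174)/289⌉ = ⌈1184/289⌉ − ⌈982/289⌉ = 5 − 4 = 1
n=5: ⌈(6·202+174)/289⌉ − ⌈(5·202+174)/289⌉ = ⌈1386/289⌉ − ⌈1184/289⌉ = 5 − 5 = 0
n=6: ⌈(7·202+174)/289⌉ − ⌈(6·202+174)/289⌉ = ⌈1588/289⌉ − ⌈1386/289⌉ = 6 − 5 = 1
n=7: ⌈(8·202+174)/289⌉ − ⌈(7·202+174)/289⌉ = ⌈1790/289⌉ − ⌈1588/289⌉ = 7 − 6 = 1
n=8: ⌈(9·202+174)/289⌉ − ⌈(8·202+174)/289⌉ = ⌈1992/289⌉ − ⌈1790/289⌉ = 7 − 7 = 0
n=9: ⌈(10·202+174)/289⌉ − ⌈(9·202+174)/289⌉ = ⌈2194/289⌉ − ⌈1992/289⌉ = 8 − 7 = 1
n=10: ⌈(11·202+174)/289⌉ − ⌈(10·202+174)/289⌉ = ⌈2396/289⌉ − ⌈2194/289⌉ = 9 − 8 = 1
n=11: ⌈(12·202+174)/289⌉ − ⌈(11·202+174)/289⌉ = ⌈2598/289⌉ − ⌈2396/289⌉ = 9 − 9 = 0
n=12: ⌈(13·202+174)/289⌉ − ⌈(12·202+174)/289⌉ = ⌈2800/289⌉ − ⌈2598/289⌉ = 10 − 9 = 1
n=13: ⌈(14·202+174)/289⌉ − ⌈(13·202+174)/289⌉ = ⌈3002/289⌉ − ⌈2800/289⌉ = 11 − 10 = 1
n=14: ⌈(15·202+174)/289⌉ − ⌈(14·202+174)/289⌉ = ⌈3204/289⌉ − ⌈3002/289⌉ = 12 − 11 = 1
n=15: ⌈(16·202+174)/289⌉ − ⌈(15·202+174)/289⌉ = ⌈3406/289⌉ − ⌈3204/289⌉ = 12 − 12 = 0
n=16: ⌈(17·202+174)/289⌉ − ⌈(16·202+174)/289⌉ = ⌈3608/289⌉ − ⌈3406/289⌉ = 13 − 12 = 1
n=17: ⌈(18·202+174)/289⌉ − ⌈(17·202+174)/289⌉ = ⌈3810/289⌉ − ⌈3608/289⌉ = 14 − 13 = 1
n=18: ⌈(19·202+174)/289⌉ − ⌈(18·202+174)/289⌉ = ⌈4012/289⌉ − ⌈3810/289⌉ = 14 − 14 = 0
n=19: ⌈(20·202+174)/289⌉ − ⌈(19·202+174)/289⌉ = ⌈4214/289⌉ − ⌈4012/289⌉ = 15 − 14 = 1
n=20: ⌈(21·202+174)/289⌉ − ⌈(20·202+174)/289⌉ = ⌈4416/289⌉ − ⌈4214/289⌉ = 16 − 15 = 1
n=21: ⌈(22·202+174)/289⌉ − ⌈(21·202+174)/289⌉ = ⌈4618/289⌉ − ⌈4416/289⌉ = 16 − 16 = 0
n=22: ⌈(23·202+174)/289⌉ − ⌈(22·202+174)/289⌉ = ⌈4820/289⌉ − ⌈4618/289⌉ = 17 − 16 = 1
n=23: ⌈(24·202+174)/289⌉ − ⌈(23·202+174)/289⌉ = ⌈5022/289⌉ − ⌈4820/289⌉ = 18 − 17 = 1
n=24: ⌈(25·202+174)/289⌉ − ⌈(24·202+174)/289⌉ = ⌈5224/289⌉ − ⌈5022/289⌉ = 19 − 18 = 1
n=25: ⌈(26·202+174)/289⌉ − ⌈(25·202+174)/289⌉ = ⌈5426/289⌉ − ⌈5224/289⌉ = 19 − 19 = 0
n=26: ⌈(27·202+174)/289⌉ − ⌈(26·202+174)/289⌉ = ⌈5628/289⌉ − ⌈5426/289⌉ = 20 − 19 = 1
n=27: ⌈(28·202+174)/289⌉ − ⌈(27·202+174)/289⌉ = ⌈5830/289⌉ − ⌈5628/289⌉ = 21 − 20 = 1
n=28: ⌈(29·202+174)/289⌉ − ⌈(28·202+174)/289⌉ = ⌈6032/289⌉ − ⌈5830/289⌉ = 21 − 21 = 0
n=29: ⌈(30·202+174)/289⌉ − ⌈(29·202+174)/289⌉ = ⌈6234/289⌉ − ⌈6032/289⌉ = 22 − 21 = 1
n=30: ⌈(31·202+174)/289⌉ − ⌈(30·202+174)/289⌉ = ⌈6436/289⌉ − ⌈6234/289⌉ = 23 − 22 = 1
n=31: ⌈(32·202+174)/289⌉ − ⌈(31·202+174)/289⌉ = ⌈6638/289⌉ − ⌈6436/289⌉ = 23 − 23 = 0
n=32: ⌈(33·202+174)/289⌉ − ⌈(32·202+174)/289⌉ = ⌈6840/289⌉ − ⌈6638/289⌉ = 24 − 23 = 1
n=33: ⌈(34·202+174)/289⌉ − ⌈(33·202+174)/289⌉ = ⌈7042/289⌉ − ⌈6840/289⌉ = 25 − 24 = 1
n=34: ⌈(35·202+174)/289⌉ − ⌈(34·202+174)/289⌉ = ⌈7244/289⌉ − ⌈7042/289⌉ = 26 − 25 = 1
n=35: ⌈(36·202+174)/289⌉ − ⌈(35·202+174)/289⌉ = ⌈7446/289⌉ − ⌈7244/289⌉ = 26 − 26 = 0
n=36: ⌈(37·202+174)/289⌉ − ⌈(36·202+174)/289⌉ = ⌈7648/289⌉ − ⌈7446/289⌉ = 27 − 26 = 1
n=37: ⌈(38·202+174)/289⌉ − ⌈(37·202+174)/289⌉ = ⌈7850/289⌉ − ⌈7648/289⌉ = 28 − 27 = 1
n=38: ⌈(39·202+174)/289⌉ − ⌈(38·202+174)/289⌉ = ⌈8052/289⌉ − ⌈7850/289⌉ = 28 − 28 = 0
n=39: ⌈(40·202+174)/289⌉ − ⌈(39·202+174)/289⌉ = ⌈8254/289⌉ − ⌈8052/289⌉ = 29 − 28 = 1
n=40: ⌈(41·202+174)/289⌉ − ⌈(40·202+174)/289⌉ = ⌈8456/289⌉ − ⌈8254/289⌉ = 30 − 29 = 1
n=41: ⌈(42·202+174)/289⌉ − ⌈(41·202+174)/289⌉ = ⌈8658/289⌉ − ⌈8456/289⌉ = 30 − 30 = 0
n=42: ⌈(43·202+174)/289⌉ − ⌈(42·202+174)/289⌉ = ⌈8860/289⌉ − ⌈8658/289⌉ = 31 − 30 = 1
n=43: ⌈(44·202+174)/289⌉ − ⌈(43·202+174)/289⌉ = ⌈9062/289⌉ − ⌈8860/289⌉ = 32 − 31 = 1
n=44: ⌈(45·202+174)/289⌉ − ⌈(44·202+174)/289⌉ = ⌈9264/289⌉ − ⌈9062/289⌉ = 33 − 32 = 1
n=45: ⌈(46·202+174)/289⌉ − ⌈(45·202+174)/289⌉ = ⌈9466/289⌉ − ⌈9264/289⌉ = 33 − 33 = 0
n=46: ⌈(47·202+174)/289⌉ − ⌈(46·202+174)/289⌉ = ⌈9668/289⌉ − ⌈9466/289⌉ = 34 − 33 = 1
n=47: ⌈(48·202+174)/289⌉ − ⌈(47·202+174)/289⌉ = ⌈9870/289⌉ − ⌈9668/289⌉ = 35 − 34 = 1
n=48: ⌈(49·202+174)/289⌉ − ⌈(48·202+174)/289⌉ = ⌈10072/289⌉ − ⌈9870/289⌉ = 35 − 35 = 0
n=49: ⌈(50·202+174)/289⌉ − ⌈(49·202+174)/289⌉ = ⌈10274/289⌉ − ⌈10072/289⌉ = 36 − 35 = 1
n=50: ⌈(51·202+174)/289⌉ − ⌈(50·202+174)/289⌉ = ⌈10476/289⌉ − ⌈10274/289⌉ = 37 − 36 = 1
n=51: ⌈(52·202+174)/289⌉ − ⌈(51·202+174)/289⌉ = ⌈10678/289⌉ − ⌈10476/289⌉ = 37 − 37 = 0
n=52: ⌈(53·202+174)/289⌉ − ⌈(52·202+174)/289⌉ = ⌈10880/289⌉ − ⌈10678/289⌉ = 38 − 37 = 1
n=53: ⌈(54·202+174)/289⌉ − ⌈(53·202+174)/289⌉ = ⌈11082/289⌉ − ⌈10880/289⌉ = 39 − 38 = 1
n=54: ⌈(55·202+174)/289⌉ − ⌈(54·202+174)/289⌉ = ⌈11284/289⌉ − ⌈11082/289⌉ = 40 − 39 = 1
n=55: ⌈(56·202+174)/289⌉ − ⌈(55·202+174)/289⌉ = ⌈11486/289⌉ − ⌈11284/289⌉ = 40 − 40 = 0
n=56: ⌈(57·202+174)/289⌉ − ⌈(56·202+174)/289⌉ = ⌈11688/289⌉ − ⌈11486/289⌉ = 41 − 40 = 1
n=57: ⌈(58·202+174)/289⌉ − ⌈(57·202+174)/289⌉ = ⌈11890/289⌉ − ⌈11688/289⌉ = 42 − 41 = 1
n=58: ⌈(59·202+174)/289⌉ − ⌈(58·202+174)/289⌉ = ⌈12092/289⌉ − ⌈11890/289⌉ = 42 − 42 = 0
n=59: ⌈(60·202+174)/289⌉ − ⌈(59·202+174)/289⌉ = ⌈12294/289⌉ − ⌈12092/289⌉ = 43 − 42 = 1
n=60: ⌈(61·202+174)/289⌉ − ⌈(60·202+174)/289⌉ = ⌈12496/289⌉ − ⌈12294/289⌉ = 44 − 43 = 1
n=61: ⌈(62·202+174)/289⌉ − ⌈(61·202+174)/289⌉ = ⌈12698/289⌉ − ⌈12496/289⌉ = 44 − 44 = 0
n=62: ⌈(63·202+174)/289⌉ − ⌈(62·202+174)/289⌉ = ⌈12900/289⌉ − ⌈12698/289⌉ = 45 − 44 = 1
n=63: ⌈(64·202+174)/289⌉ − ⌈(63·202+174)/289⌉ = ⌈13102/289⌉ − ⌈12900/289⌉ = 46 − 45 = 1
n=64: ⌈(65·202+174)/289⌉ − ⌈(64·202+174)/289⌉ = ⌈13304/289⌉ − ⌈13102/289⌉ = 47 − 46 = 1
n=65: ⌈(66·202+174)/289⌉ − ⌈(65·202+174)/289⌉ = ⌈13506/289⌉ − ⌈13304/289⌉ = 47 − 47 = 0
n=66: ⌈(67·202+174)/289⌉ − ⌈(66·202+174)/289⌉ = ⌈13708/289⌉ − ⌈13506/289⌉ = 48 − 47 = 1

1011101101101110110110111011011011101101101110110110111011011011101


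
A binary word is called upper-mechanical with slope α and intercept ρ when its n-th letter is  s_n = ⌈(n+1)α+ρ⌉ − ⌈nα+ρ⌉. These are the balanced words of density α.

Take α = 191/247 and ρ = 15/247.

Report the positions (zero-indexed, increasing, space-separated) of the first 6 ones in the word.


n=0: ⌈206/247⌉−⌈15/247⌉ = 1−1 = 0
n=1: ⌈397/247⌉−⌈206/247⌉ = 2−1 = 1  ← one
n=2: ⌈588/247⌉−⌈397/247⌉ = 3−2 = 1  ← one
n=3: ⌈779/247⌉−⌈588/247⌉ = 4−3 = 1  ← one
n=4: ⌈970/247⌉−⌈779/247⌉ = 4−4 = 0
n=5: ⌈1161/247⌉−⌈970/247⌉ = 5−4 = 1  ← one
n=6: ⌈1352/247⌉−⌈1161/247⌉ = 6−5 = 1  ← one
n=7: ⌈1543/247⌉−⌈1352/247⌉ = 7−6 = 1  ← one
positions of the first 6 ones: 1 2 3 5 6 7

1 2 3 5 6 7


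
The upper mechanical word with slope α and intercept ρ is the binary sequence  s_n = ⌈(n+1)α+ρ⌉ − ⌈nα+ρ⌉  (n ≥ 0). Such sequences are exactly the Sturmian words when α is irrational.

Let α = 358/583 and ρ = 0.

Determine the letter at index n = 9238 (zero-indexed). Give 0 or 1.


1

(n+1)α + ρ = (9239·358) / 583 = 3307562/583
nα + ρ     = (9238·358) / 583 = 3307204/583
⌈3307562/583⌉ = 5674,  ⌈3307204/583⌉ = 5673
s_{9238} = 5674 − 5673 = 1


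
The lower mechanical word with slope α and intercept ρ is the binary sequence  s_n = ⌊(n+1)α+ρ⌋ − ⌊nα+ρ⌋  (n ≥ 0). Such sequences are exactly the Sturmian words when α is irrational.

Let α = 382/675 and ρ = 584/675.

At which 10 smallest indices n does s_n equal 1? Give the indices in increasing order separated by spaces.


n=0: ⌊966/675⌋−⌊584/675⌋ = 1−0 = 1  ← one
n=1: ⌊1348/675⌋−⌊966/675⌋ = 1−1 = 0
n=2: ⌊1730/675⌋−⌊1348/675⌋ = 2−1 = 1  ← one
n=3: ⌊2112/675⌋−⌊1730/675⌋ = 3−2 = 1  ← one
n=4: ⌊2494/675⌋−⌊2112/675⌋ = 3−3 = 0
n=5: ⌊2876/675⌋−⌊2494/675⌋ = 4−3 = 1  ← one
n=6: ⌊3258/675⌋−⌊2876/675⌋ = 4−4 = 0
n=7: ⌊3640/675⌋−⌊3258/675⌋ = 5−4 = 1  ← one
n=8: ⌊4022/675⌋−⌊3640/675⌋ = 5−5 = 0
n=9: ⌊4404/675⌋−⌊4022/675⌋ = 6−5 = 1  ← one
n=10: ⌊4786/675⌋−⌊4404/675⌋ = 7−6 = 1  ← one
n=11: ⌊5168/675⌋−⌊4786/675⌋ = 7−7 = 0
n=12: ⌊5550/675⌋−⌊5168/675⌋ = 8−7 = 1  ← one
n=13: ⌊5932/675⌋−⌊5550/675⌋ = 8−8 = 0
n=14: ⌊6314/675⌋−⌊5932/675⌋ = 9−8 = 1  ← one
n=15: ⌊6696/675⌋−⌊6314/675⌋ = 9−9 = 0
n=16: ⌊7078/675⌋−⌊6696/675⌋ = 10−9 = 1  ← one
positions of the first 10 ones: 0 2 3 5 7 9 10 12 14 16

0 2 3 5 7 9 10 12 14 16


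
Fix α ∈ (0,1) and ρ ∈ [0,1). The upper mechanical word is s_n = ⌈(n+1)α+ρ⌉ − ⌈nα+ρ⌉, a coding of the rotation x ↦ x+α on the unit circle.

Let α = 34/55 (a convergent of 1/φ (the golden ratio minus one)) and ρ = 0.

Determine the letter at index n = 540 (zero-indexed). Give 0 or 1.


(n+1)α + ρ = (541·34) / 55 = 18394/55
nα + ρ     = (540·34) / 55 = 18360/55
⌈18394/55⌉ = 335,  ⌈18360/55⌉ = 334
s_{540} = 335 − 334 = 1

1


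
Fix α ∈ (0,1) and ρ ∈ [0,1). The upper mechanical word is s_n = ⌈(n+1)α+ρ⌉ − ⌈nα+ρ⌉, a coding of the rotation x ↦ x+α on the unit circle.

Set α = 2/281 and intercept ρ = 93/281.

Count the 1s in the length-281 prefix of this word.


#1s = Σ_{n=0}^{280} s_n = Σ_{n=0}^{280} (⌈(n+1)α+ρ⌉ − ⌈nα+ρ⌉)
the sum telescopes: every ⌈nα+ρ⌉ with 0 < n < 281 appears once with + and once with −, leaving ⌈281α+ρ⌉ − ⌈0·α+ρ⌉
281α + ρ = (281·2 + 93) / 281 = 655/281
ρ = 93/281
⌈655/281⌉ = 3,  ⌈93/281⌉ = 1
#1s = 3 − 1 = 2

2


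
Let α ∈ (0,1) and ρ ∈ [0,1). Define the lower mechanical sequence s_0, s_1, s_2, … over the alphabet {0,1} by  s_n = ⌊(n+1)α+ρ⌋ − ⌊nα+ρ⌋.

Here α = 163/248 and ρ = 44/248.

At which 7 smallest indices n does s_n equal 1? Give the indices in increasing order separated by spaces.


1 2 4 5 7 8 10

n=0: ⌊207/248⌋−⌊44/248⌋ = 0−0 = 0
n=1: ⌊370/248⌋−⌊207/248⌋ = 1−0 = 1  ← one
n=2: ⌊533/248⌋−⌊370/248⌋ = 2−1 = 1  ← one
n=3: ⌊696/248⌋−⌊533/248⌋ = 2−2 = 0
n=4: ⌊859/248⌋−⌊696/248⌋ = 3−2 = 1  ← one
n=5: ⌊1022/248⌋−⌊859/248⌋ = 4−3 = 1  ← one
n=6: ⌊1185/248⌋−⌊1022/248⌋ = 4−4 = 0
n=7: ⌊1348/248⌋−⌊1185/248⌋ = 5−4 = 1  ← one
n=8: ⌊1511/248⌋−⌊1348/248⌋ = 6−5 = 1  ← one
n=9: ⌊1674/248⌋−⌊1511/248⌋ = 6−6 = 0
n=10: ⌊1837/248⌋−⌊1674/248⌋ = 7−6 = 1  ← one
positions of the first 7 ones: 1 2 4 5 7 8 10


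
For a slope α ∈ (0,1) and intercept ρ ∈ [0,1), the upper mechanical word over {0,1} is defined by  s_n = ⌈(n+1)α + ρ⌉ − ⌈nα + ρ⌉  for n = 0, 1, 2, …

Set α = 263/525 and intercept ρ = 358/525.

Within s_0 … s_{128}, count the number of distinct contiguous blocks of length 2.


2

t_n = ⌈(n·263+358)/525⌉ for n = 0 … 129:
  n=0…9: ⌈358/525⌉=1 ⌈621/525⌉=2 ⌈884/525⌉=2 ⌈1147/525⌉=3 ⌈1410/525⌉=3 ⌈1673/525⌉=4 ⌈1936/525⌉=4 ⌈2199/525⌉=5 ⌈2462/525⌉=5 ⌈2725/525⌉=6
  n=10…19: ⌈2988/525⌉=6 ⌈3251/525⌉=7 ⌈3514/525⌉=7 ⌈3777/525⌉=8 ⌈4040/525⌉=8 ⌈4303/525⌉=9 ⌈4566/525⌉=9 ⌈4829/525⌉=10 ⌈5092/525⌉=10 ⌈5355/525⌉=11
  n=20…29: ⌈5618/525⌉=11 ⌈5881/525⌉=12 ⌈6144/525⌉=12 ⌈6407/525⌉=13 ⌈6670/525⌉=13 ⌈6933/525⌉=14 ⌈7196/525⌉=14 ⌈7459/525⌉=15 ⌈7722/525⌉=15 ⌈7985/525⌉=16
  n=30…39: ⌈8248/525⌉=16 ⌈8511/525⌉=17 ⌈8774/525⌉=17 ⌈9037/525⌉=18 ⌈9300/525⌉=18 ⌈9563/525⌉=19 ⌈9826/525⌉=19 ⌈10089/525⌉=20 ⌈10352/525⌉=20 ⌈10615/525⌉=21
  n=40…49: ⌈10878/525⌉=21 ⌈11141/525⌉=22 ⌈11404/525⌉=22 ⌈11667/525⌉=23 ⌈11930/525⌉=23 ⌈12193/525⌉=24 ⌈12456/525⌉=24 ⌈12719/525⌉=25 ⌈12982/525⌉=25 ⌈13245/525⌉=26
  n=50…59: ⌈13508/525⌉=26 ⌈13771/525⌉=27 ⌈14034/525⌉=27 ⌈14297/525⌉=28 ⌈14560/525⌉=28 ⌈14823/525⌉=29 ⌈15086/525⌉=29 ⌈15349/525⌉=30 ⌈15612/525⌉=30 ⌈15875/525⌉=31
  n=60…69: ⌈16138/525⌉=31 ⌈16401/525⌉=32 ⌈16664/525⌉=32 ⌈16927/525⌉=33 ⌈17190/525⌉=33 ⌈17453/525⌉=34 ⌈17716/525⌉=34 ⌈17979/525⌉=35 ⌈18242/525⌉=35 ⌈18505/525⌉=36
  n=70…79: ⌈18768/525⌉=36 ⌈19031/525⌉=37 ⌈19294/525⌉=37 ⌈19557/525⌉=38 ⌈19820/525⌉=38 ⌈20083/525⌉=39 ⌈20346/525⌉=39 ⌈20609/525⌉=40 ⌈20872/525⌉=40 ⌈21135/525⌉=41
  n=80…89: ⌈21398/525⌉=41 ⌈21661/525⌉=42 ⌈21924/525⌉=42 ⌈22187/525⌉=43 ⌈22450/525⌉=43 ⌈22713/525⌉=44 ⌈22976/525⌉=44 ⌈23239/525⌉=45 ⌈23502/525⌉=45 ⌈23765/525⌉=46
  n=90…99: ⌈24028/525⌉=46 ⌈24291/525⌉=47 ⌈24554/525⌉=47 ⌈24817/525⌉=48 ⌈25080/525⌉=48 ⌈25343/525⌉=49 ⌈25606/525⌉=49 ⌈25869/525⌉=50 ⌈26132/525⌉=50 ⌈26395/525⌉=51
  n=100…109: ⌈26658/525⌉=51 ⌈26921/525⌉=52 ⌈27184/525⌉=52 ⌈27447/525⌉=53 ⌈27710/525⌉=53 ⌈27973/525⌉=54 ⌈28236/525⌉=54 ⌈28499/525⌉=55 ⌈28762/525⌉=55 ⌈29025/525⌉=56
  n=110…119: ⌈29288/525⌉=56 ⌈29551/525⌉=57 ⌈29814/525⌉=57 ⌈30077/525⌉=58 ⌈30340/525⌉=58 ⌈30603/525⌉=59 ⌈30866/525⌉=59 ⌈31129/525⌉=60 ⌈31392/525⌉=60 ⌈31655/525⌉=61
  n=120…129: ⌈31918/525⌉=61 ⌈32181/525⌉=62 ⌈32444/525⌉=62 ⌈32707/525⌉=63 ⌈32970/525⌉=63 ⌈33233/525⌉=64 ⌈33496/525⌉=64 ⌈33759/525⌉=65 ⌈34022/525⌉=65 ⌈34285/525⌉=66
s_n = t_(n+1) − t_n for n = 0 … 128 gives
prefix = 101010101010101010101010101010101010101010101010101010101010101010101010101010101010101010101010101010101010101010101010101010101
slide a length-2 window over [0..1] … [127..128] (128 windows); first occurrence of each distinct factor:
  [  0..  1] 10
  [  1..  2] 01
  (the other 126 windows repeat one of these)
distinct factors: {01, 10}
count = 2  (Sturmian bound for length 2 is 3)


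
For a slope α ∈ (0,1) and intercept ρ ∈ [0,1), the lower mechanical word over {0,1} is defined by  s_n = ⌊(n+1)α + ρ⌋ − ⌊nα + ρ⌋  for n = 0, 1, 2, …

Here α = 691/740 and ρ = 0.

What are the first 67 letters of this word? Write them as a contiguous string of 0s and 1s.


n=0: ⌊(1·691)/740⌋ − ⌊(0·691)/740⌋ = ⌊691/740⌋ − ⌊0/740⌋ = 0 − 0 = 0
n=1: ⌊(2·691)/740⌋ − ⌊(1·691)/740⌋ = ⌊1382/740⌋ − ⌊691/740⌋ = 1 − 0 = 1
n=2: ⌊(3·691)/740⌋ − ⌊(2·691)/740⌋ = ⌊2073/740⌋ − ⌊1382/740⌋ = 2 − 1 = 1
n=3: ⌊(4·691)/740⌋ − ⌊(3·691)/740⌋ = ⌊2764/740⌋ − ⌊2073/740⌋ = 3 − 2 = 1
n=4: ⌊(5·691)/740⌋ − ⌊(4·691)/740⌋ = ⌊3455/740⌋ − ⌊2764/740⌋ = 4 − 3 = 1
n=5: ⌊(6·691)/740⌋ − ⌊(5·691)/740⌋ = ⌊4146/740⌋ − ⌊3455/740⌋ = 5 − 4 = 1
n=6: ⌊(7·691)/740⌋ − ⌊(6·691)/740⌋ = ⌊4837/740⌋ − ⌊4146/740⌋ = 6 − 5 = 1
n=7: ⌊(8·691)/740⌋ − ⌊(7·691)/740⌋ = ⌊5528/740⌋ − ⌊4837/740⌋ = 7 − 6 = 1
n=8: ⌊(9·691)/740⌋ − ⌊(8·691)/740⌋ = ⌊6219/740⌋ − ⌊5528/740⌋ = 8 − 7 = 1
n=9: ⌊(10·691)/740⌋ − ⌊(9·691)/740⌋ = ⌊6910/740⌋ − ⌊6219/740⌋ = 9 − 8 = 1
n=10: ⌊(11·691)/740⌋ − ⌊(10·691)/740⌋ = ⌊7601/740⌋ − ⌊6910/740⌋ = 10 − 9 = 1
n=11: ⌊(12·691)/740⌋ − ⌊(11·691)/740⌋ = ⌊8292/740⌋ − ⌊7601/740⌋ = 11 − 10 = 1
n=12: ⌊(13·691)/740⌋ − ⌊(12·691)/740⌋ = ⌊8983/740⌋ − ⌊8292/740⌋ = 12 − 11 = 1
n=13: ⌊(14·691)/740⌋ − ⌊(13·691)/740⌋ = ⌊9674/740⌋ − ⌊8983/740⌋ = 13 − 12 = 1
n=14: ⌊(15·691)/740⌋ − ⌊(14·691)/740⌋ = ⌊10365/740⌋ − ⌊9674/740⌋ = 14 − 13 = 1
n=15: ⌊(16·691)/740⌋ − ⌊(15·691)/740⌋ = ⌊11056/740⌋ − ⌊10365/740⌋ = 14 − 14 = 0
n=16: ⌊(17·691)/740⌋ − ⌊(16·691)/740⌋ = ⌊11747/740⌋ − ⌊11056/740⌋ = 15 − 14 = 1
n=17: ⌊(18·691)/740⌋ − ⌊(17·691)/740⌋ = ⌊12438/740⌋ − ⌊11747/740⌋ = 16 − 15 = 1
n=18: ⌊(19·691)/740⌋ − ⌊(18·691)/740⌋ = ⌊13129/740⌋ − ⌊12438/740⌋ = 17 − 16 = 1
n=19: ⌊(20·691)/740⌋ − ⌊(19·691)/740⌋ = ⌊13820/740⌋ − ⌊13129/740⌋ = 18 − 17 = 1
n=20: ⌊(21·691)/740⌋ − ⌊(20·691)/740⌋ = ⌊14511/740⌋ − ⌊13820/740⌋ = 19 − 18 = 1
n=21: ⌊(22·691)/740⌋ − ⌊(21·691)/740⌋ = ⌊15202/740⌋ − ⌊14511/740⌋ = 20 − 19 = 1
n=22: ⌊(23·691)/740⌋ − ⌊(22·691)/740⌋ = ⌊15893/740⌋ − ⌊15202/740⌋ = 21 − 20 = 1
n=23: ⌊(24·691)/740⌋ − ⌊(23·691)/740⌋ = ⌊16584/740⌋ − ⌊15893/740⌋ = 22 − 21 = 1
n=24: ⌊(25·691)/740⌋ − ⌊(24·691)/740⌋ = ⌊17275/740⌋ − ⌊16584/740⌋ = 23 − 22 = 1
n=25: ⌊(26·691)/740⌋ − ⌊(25·691)/740⌋ = ⌊17966/740⌋ − ⌊17275/740⌋ = 24 − 23 = 1
n=26: ⌊(27·691)/740⌋ − ⌊(26·691)/740⌋ = ⌊18657/740⌋ − ⌊17966/740⌋ = 25 − 24 = 1
n=27: ⌊(28·691)/740⌋ − ⌊(27·691)/740⌋ = ⌊19348/740⌋ − ⌊18657/740⌋ = 26 − 25 = 1
n=28: ⌊(29·691)/740⌋ − ⌊(28·691)/740⌋ = ⌊20039/740⌋ − ⌊19348/740⌋ = 27 − 26 = 1
n=29: ⌊(30·691)/740⌋ − ⌊(29·691)/740⌋ = ⌊20730/740⌋ − ⌊20039/740⌋ = 28 − 27 = 1
n=30: ⌊(31·691)/740⌋ − ⌊(30·691)/740⌋ = ⌊21421/740⌋ − ⌊20730/740⌋ = 28 − 28 = 0
n=31: ⌊(32·691)/740⌋ − ⌊(31·691)/740⌋ = ⌊22112/740⌋ − ⌊21421/740⌋ = 29 − 28 = 1
n=32: ⌊(33·691)/740⌋ − ⌊(32·691)/740⌋ = ⌊22803/740⌋ − ⌊22112/740⌋ = 30 − 29 = 1
n=33: ⌊(34·691)/740⌋ − ⌊(33·691)/740⌋ = ⌊23494/740⌋ − ⌊22803/740⌋ = 31 − 30 = 1
n=34: ⌊(35·691)/740⌋ − ⌊(34·691)/740⌋ = ⌊24185/740⌋ − ⌊23494/740⌋ = 32 − 31 = 1
n=35: ⌊(36·691)/740⌋ − ⌊(35·691)/740⌋ = ⌊24876/740⌋ − ⌊24185/740⌋ = 33 − 32 = 1
n=36: ⌊(37·691)/740⌋ − ⌊(36·691)/740⌋ = ⌊25567/740⌋ − ⌊24876/740⌋ = 34 − 33 = 1
n=37: ⌊(38·691)/740⌋ − ⌊(37·691)/740⌋ = ⌊26258/740⌋ − ⌊25567/740⌋ = 35 − 34 = 1
n=38: ⌊(39·691)/740⌋ − ⌊(38·691)/740⌋ = ⌊26949/740⌋ − ⌊26258/740⌋ = 36 − 35 = 1
n=39: ⌊(40·691)/740⌋ − ⌊(39·691)/740⌋ = ⌊27640/740⌋ − ⌊26949/740⌋ = 37 − 36 = 1
n=40: ⌊(41·691)/740⌋ − ⌊(40·691)/740⌋ = ⌊28331/740⌋ − ⌊27640/740⌋ = 38 − 37 = 1
n=41: ⌊(42·691)/740⌋ − ⌊(41·691)/740⌋ = ⌊29022/740⌋ − ⌊28331/740⌋ = 39 − 38 = 1
n=42: ⌊(43·691)/740⌋ − ⌊(42·691)/740⌋ = ⌊29713/740⌋ − ⌊29022/740⌋ = 40 − 39 = 1
n=43: ⌊(44·691)/740⌋ − ⌊(43·691)/740⌋ = ⌊30404/740⌋ − ⌊29713/740⌋ = 41 − 40 = 1
n=44: ⌊(45·691)/740⌋ − ⌊(44·691)/740⌋ = ⌊31095/740⌋ − ⌊30404/740⌋ = 42 − 41 = 1
n=45: ⌊(46·691)/740⌋ − ⌊(45·691)/740⌋ = ⌊31786/740⌋ − ⌊31095/740⌋ = 42 − 42 = 0
n=46: ⌊(47·691)/740⌋ − ⌊(46·691)/740⌋ = ⌊32477/740⌋ − ⌊31786/740⌋ = 43 − 42 = 1
n=47: ⌊(48·691)/740⌋ − ⌊(47·691)/740⌋ = ⌊33168/740⌋ − ⌊32477/740⌋ = 44 − 43 = 1
n=48: ⌊(49·691)/740⌋ − ⌊(48·691)/740⌋ = ⌊33859/740⌋ − ⌊33168/740⌋ = 45 − 44 = 1
n=49: ⌊(50·691)/740⌋ − ⌊(49·691)/740⌋ = ⌊34550/740⌋ − ⌊33859/740⌋ = 46 − 45 = 1
n=50: ⌊(51·691)/740⌋ − ⌊(50·691)/740⌋ = ⌊35241/740⌋ − ⌊34550/740⌋ = 47 − 46 = 1
n=51: ⌊(52·691)/740⌋ − ⌊(51·691)/740⌋ = ⌊35932/740⌋ − ⌊35241/740⌋ = 48 − 47 = 1
n=52: ⌊(53·691)/740⌋ − ⌊(52·691)/740⌋ = ⌊36623/740⌋ − ⌊35932/740⌋ = 49 − 48 = 1
n=53: ⌊(54·691)/740⌋ − ⌊(53·691)/740⌋ = ⌊37314/740⌋ − ⌊36623/740⌋ = 50 − 49 = 1
n=54: ⌊(55·691)/740⌋ − ⌊(54·691)/740⌋ = ⌊38005/740⌋ − ⌊37314/740⌋ = 51 − 50 = 1
n=55: ⌊(56·691)/740⌋ − ⌊(55·691)/740⌋ = ⌊38696/740⌋ − ⌊38005/740⌋ = 52 − 51 = 1
n=56: ⌊(57·691)/740⌋ − ⌊(56·691)/740⌋ = ⌊39387/740⌋ − ⌊38696/740⌋ = 53 − 52 = 1
n=57: ⌊(58·691)/740⌋ − ⌊(57·691)/740⌋ = ⌊40078/740⌋ − ⌊39387/740⌋ = 54 − 53 = 1
n=58: ⌊(59·691)/740⌋ − ⌊(58·691)/740⌋ = ⌊40769/740⌋ − ⌊40078/740⌋ = 55 − 54 = 1
n=59: ⌊(60·691)/740⌋ − ⌊(59·691)/740⌋ = ⌊41460/740⌋ − ⌊40769/740⌋ = 56 − 55 = 1
n=60: ⌊(61·691)/740⌋ − ⌊(60·691)/740⌋ = ⌊42151/740⌋ − ⌊41460/740⌋ = 56 − 56 = 0
n=61: ⌊(62·691)/740⌋ − ⌊(61·691)/740⌋ = ⌊42842/740⌋ − ⌊42151/740⌋ = 57 − 56 = 1
n=62: ⌊(63·691)/740⌋ − ⌊(62·691)/740⌋ = ⌊43533/740⌋ − ⌊42842/740⌋ = 58 − 57 = 1
n=63: ⌊(64·691)/740⌋ − ⌊(63·691)/740⌋ = ⌊44224/740⌋ − ⌊43533/740⌋ = 59 − 58 = 1
n=64: ⌊(65·691)/740⌋ − ⌊(64·691)/740⌋ = ⌊44915/740⌋ − ⌊44224/740⌋ = 60 − 59 = 1
n=65: ⌊(66·691)/740⌋ − ⌊(65·691)/740⌋ = ⌊45606/740⌋ − ⌊44915/740⌋ = 61 − 60 = 1
n=66: ⌊(67·691)/740⌋ − ⌊(66·691)/740⌋ = ⌊46297/740⌋ − ⌊45606/740⌋ = 62 − 61 = 1

0111111111111110111111111111110111111111111110111111111111110111111


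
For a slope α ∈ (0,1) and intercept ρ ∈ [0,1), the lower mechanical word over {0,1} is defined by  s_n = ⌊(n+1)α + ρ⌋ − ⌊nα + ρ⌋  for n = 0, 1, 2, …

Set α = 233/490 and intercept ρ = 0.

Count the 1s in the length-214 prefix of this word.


101

#1s = Σ_{n=0}^{213} s_n = Σ_{n=0}^{213} (⌊(n+1)α+ρ⌋ − ⌊nα+ρ⌋)
the sum telescopes: every ⌊nα+ρ⌋ with 0 < n < 214 appears once with + and once with −, leaving ⌊214α+ρ⌋ − ⌊0·α+ρ⌋
214α + ρ = (214·233) / 490 = 49862/490
ρ = 0/490
⌊49862/490⌋ = 101,  ⌊0/490⌋ = 0
#1s = 101 − 0 = 101


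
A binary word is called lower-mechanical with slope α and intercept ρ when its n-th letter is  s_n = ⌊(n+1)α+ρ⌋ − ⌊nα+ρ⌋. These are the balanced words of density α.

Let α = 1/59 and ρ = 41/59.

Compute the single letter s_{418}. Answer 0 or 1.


0

(n+1)α + ρ = (419·1 + 41) / 59 = 460/59
nα + ρ     = (418·1 + 41) / 59 = 459/59
⌊460/59⌋ = 7,  ⌊459/59⌋ = 7
s_{418} = 7 − 7 = 0


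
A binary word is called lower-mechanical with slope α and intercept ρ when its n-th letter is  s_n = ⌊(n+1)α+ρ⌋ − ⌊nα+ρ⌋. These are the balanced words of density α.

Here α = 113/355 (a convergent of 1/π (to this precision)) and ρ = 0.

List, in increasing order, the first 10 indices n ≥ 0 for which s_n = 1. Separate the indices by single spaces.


3 6 9 12 15 18 21 25 28 31

n=0: ⌊113/355⌋−⌊0/355⌋ = 0−0 = 0
n=1: ⌊226/355⌋−⌊113/355⌋ = 0−0 = 0
n=2: ⌊339/355⌋−⌊226/355⌋ = 0−0 = 0
n=3: ⌊452/355⌋−⌊339/355⌋ = 1−0 = 1  ← one
n=4: ⌊565/355⌋−⌊452/355⌋ = 1−1 = 0
n=5: ⌊678/355⌋−⌊565/355⌋ = 1−1 = 0
n=6: ⌊791/355⌋−⌊678/355⌋ = 2−1 = 1  ← one
n=7: ⌊904/355⌋−⌊791/355⌋ = 2−2 = 0
n=8: ⌊1017/355⌋−⌊904/355⌋ = 2−2 = 0
n=9: ⌊1130/355⌋−⌊1017/355⌋ = 3−2 = 1  ← one
n=10: ⌊1243/355⌋−⌊1130/355⌋ = 3−3 = 0
n=11: ⌊1356/355⌋−⌊1243/355⌋ = 3−3 = 0
n=12: ⌊1469/355⌋−⌊1356/355⌋ = 4−3 = 1  ← one
n=13: ⌊1582/355⌋−⌊1469/355⌋ = 4−4 = 0
n=14: ⌊1695/355⌋−⌊1582/355⌋ = 4−4 = 0
n=15: ⌊1808/355⌋−⌊1695/355⌋ = 5−4 = 1  ← one
n=16: ⌊1921/355⌋−⌊1808/355⌋ = 5−5 = 0
n=17: ⌊2034/355⌋−⌊1921/355⌋ = 5−5 = 0
n=18: ⌊2147/355⌋−⌊2034/355⌋ = 6−5 = 1  ← one
n=19: ⌊2260/355⌋−⌊2147/355⌋ = 6−6 = 0
n=20: ⌊2373/355⌋−⌊2260/355⌋ = 6−6 = 0
n=21: ⌊2486/355⌋−⌊2373/355⌋ = 7−6 = 1  ← one
n=22: ⌊2599/355⌋−⌊2486/355⌋ = 7−7 = 0
n=23: ⌊2712/355⌋−⌊2599/355⌋ = 7−7 = 0
n=24: ⌊2825/355⌋−⌊2712/355⌋ = 7−7 = 0
n=25: ⌊2938/355⌋−⌊2825/355⌋ = 8−7 = 1  ← one
n=26: ⌊3051/355⌋−⌊2938/355⌋ = 8−8 = 0
n=27: ⌊3164/355⌋−⌊3051/355⌋ = 8−8 = 0
n=28: ⌊3277/355⌋−⌊3164/355⌋ = 9−8 = 1  ← one
n=29: ⌊3390/355⌋−⌊3277/355⌋ = 9−9 = 0
n=30: ⌊3503/355⌋−⌊3390/355⌋ = 9−9 = 0
n=31: ⌊3616/355⌋−⌊3503/355⌋ = 10−9 = 1  ← one
positions of the first 10 ones: 3 6 9 12 15 18 21 25 28 31


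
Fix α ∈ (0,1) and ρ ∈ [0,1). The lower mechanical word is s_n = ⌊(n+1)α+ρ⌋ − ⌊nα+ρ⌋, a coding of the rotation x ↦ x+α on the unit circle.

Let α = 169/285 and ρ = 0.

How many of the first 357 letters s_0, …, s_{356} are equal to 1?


211

#1s = Σ_{n=0}^{356} s_n = Σ_{n=0}^{356} (⌊(n+1)α+ρ⌋ − ⌊nα+ρ⌋)
the sum telescopes: every ⌊nα+ρ⌋ with 0 < n < 357 appears once with + and once with −, leaving ⌊357α+ρ⌋ − ⌊0·α+ρ⌋
357α + ρ = (357·169) / 285 = 60333/285
ρ = 0/285
⌊60333/285⌋ = 211,  ⌊0/285⌋ = 0
#1s = 211 − 0 = 211


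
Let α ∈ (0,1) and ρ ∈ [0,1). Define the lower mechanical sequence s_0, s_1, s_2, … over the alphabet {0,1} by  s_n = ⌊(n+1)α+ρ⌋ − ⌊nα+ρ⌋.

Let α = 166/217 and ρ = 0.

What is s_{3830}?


(n+1)α + ρ = (3831·166) / 217 = 635946/217
nα + ρ     = (3830·166) / 217 = 635780/217
⌊635946/217⌋ = 2930,  ⌊635780/217⌋ = 2929
s_{3830} = 2930 − 2929 = 1

1
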